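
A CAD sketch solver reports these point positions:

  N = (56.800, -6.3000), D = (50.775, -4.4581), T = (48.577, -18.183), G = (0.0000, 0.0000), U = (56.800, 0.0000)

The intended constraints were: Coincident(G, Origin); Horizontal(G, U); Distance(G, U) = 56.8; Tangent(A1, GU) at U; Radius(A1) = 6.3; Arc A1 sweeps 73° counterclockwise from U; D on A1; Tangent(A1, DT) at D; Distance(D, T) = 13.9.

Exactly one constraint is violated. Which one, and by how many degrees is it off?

Tangent(A1, DT) at D — off by 7.90°.

G = (0.00, 0.00) ✓; G.y = 0.00, U.y = 0.00 ✓; |GU| = 56.80 ✓; ∠(NU, UG) = 90.00° ✓; |NU| = 6.300 ✓; bearing(N→D) − bearing(N→U) = 73.00° ✓; |ND| = 6.300 ✓; ∠(ND, DT) = 82.10° ✗; |DT| = 13.90 ✓.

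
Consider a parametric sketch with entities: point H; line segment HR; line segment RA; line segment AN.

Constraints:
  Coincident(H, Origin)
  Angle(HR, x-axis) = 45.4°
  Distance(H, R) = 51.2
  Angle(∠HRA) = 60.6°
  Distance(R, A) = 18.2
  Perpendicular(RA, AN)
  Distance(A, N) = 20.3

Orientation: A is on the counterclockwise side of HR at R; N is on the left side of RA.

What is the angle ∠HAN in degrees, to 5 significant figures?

8.8362°

H is at the origin; HR runs at 45.4° with length 51.2, so R = 51.2·(cos 45.4°, sin 45.4°) = (35.950, 36.456). ∠HRA = 60.6°, so RA runs at 45.4° + (180° − 60.6°) = 164.80° from the x-axis; with |RA| = 18.2, A = R + 18.2·(cos 164.80°, sin 164.80°) = (18.387, 41.228). RA is perpendicular to AN; with |AN| = 20.3 on the left of RA, N = A + 20.3·(-0.26219, -0.96502) = (13.064, 21.638). Then cos ∠HAN = AH·AN / (|AH||AN|), giving 8.8362°.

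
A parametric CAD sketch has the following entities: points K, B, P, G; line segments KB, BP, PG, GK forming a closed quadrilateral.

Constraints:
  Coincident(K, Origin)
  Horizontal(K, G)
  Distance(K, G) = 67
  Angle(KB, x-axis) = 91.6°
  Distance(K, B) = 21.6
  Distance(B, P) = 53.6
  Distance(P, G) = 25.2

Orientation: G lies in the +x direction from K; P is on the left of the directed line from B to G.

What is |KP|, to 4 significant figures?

56.98

Checks: |BP| = 53.60 ✓; |PG| = 25.20 ✓.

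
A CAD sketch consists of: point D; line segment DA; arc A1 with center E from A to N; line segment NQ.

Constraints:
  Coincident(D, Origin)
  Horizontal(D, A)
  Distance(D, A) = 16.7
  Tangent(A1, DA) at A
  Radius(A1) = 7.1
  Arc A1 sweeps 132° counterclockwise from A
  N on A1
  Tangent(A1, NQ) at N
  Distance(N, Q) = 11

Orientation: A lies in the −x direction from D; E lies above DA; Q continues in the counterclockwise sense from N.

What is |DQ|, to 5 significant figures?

27.457

D is at the origin; D and A share the same y with |DA| = 16.7 and A on the −x side, so A = (-16.700, 0.0000). Since A1 is tangent to DA there, EA ⟂ DA, so E = A + (0, 7.1) = (-16.700, 7.1000). On A1, A sits at bearing -90° from E; a 132° counterclockwise sweep puts N at bearing 42°, so N = E + 7.1·(cos 42°, sin 42°) = (-11.424, 11.851). Since A1 is tangent to NQ there, EN ⟂ NQ, so NQ runs along (−sin 42°, cos 42°); with |NQ| = 11.0, Q = (-18.784, 20.025). Then |DQ| = |Q − D| = 27.457.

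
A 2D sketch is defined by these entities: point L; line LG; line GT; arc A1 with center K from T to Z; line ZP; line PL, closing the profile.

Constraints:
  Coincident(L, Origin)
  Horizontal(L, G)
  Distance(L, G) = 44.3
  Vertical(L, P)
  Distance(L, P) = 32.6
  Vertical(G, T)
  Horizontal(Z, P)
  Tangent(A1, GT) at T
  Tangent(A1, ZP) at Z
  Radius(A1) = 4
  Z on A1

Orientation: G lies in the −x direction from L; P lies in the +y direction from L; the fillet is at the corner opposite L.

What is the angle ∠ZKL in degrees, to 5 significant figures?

125.36°

L is at the origin; LG is horizontal with |LG| = 44.3 and G on the −x side, so G = (-44.300, 0.0000). LP is vertical with |LP| = 32.6 and P on the +y side, so P = (0.0000, 32.600). The virtual corner opposite L is at (-44.300, 32.600). A1 meets GT tangentially, so KT is at right angles to GT and since A1 is tangent to ZP there, KZ ⟂ ZP, with radius 4.0, so the center K sits 4.0 in from both sides at K = (-40.300, 28.600). That places the tangent points at T = (-44.300, 28.600) on GT and Z = (-40.300, 32.600) on ZP. Then cos ∠ZKL = KZ·KL / (|KZ||KL|), giving 125.36°.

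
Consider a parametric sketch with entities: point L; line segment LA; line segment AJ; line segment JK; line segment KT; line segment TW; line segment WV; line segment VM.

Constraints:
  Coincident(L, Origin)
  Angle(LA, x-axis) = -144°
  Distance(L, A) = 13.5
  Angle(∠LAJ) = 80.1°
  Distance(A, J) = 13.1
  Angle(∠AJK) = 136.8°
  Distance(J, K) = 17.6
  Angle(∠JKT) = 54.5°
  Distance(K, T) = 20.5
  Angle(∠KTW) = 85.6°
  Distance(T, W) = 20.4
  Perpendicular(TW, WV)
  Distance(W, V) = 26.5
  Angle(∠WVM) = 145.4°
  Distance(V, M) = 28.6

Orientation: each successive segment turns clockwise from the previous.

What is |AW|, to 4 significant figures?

5.379

L is at the origin; LA runs at -144.0° with length 13.5, so A = (-10.92, -7.935). ∠LAJ = 80.1° gives AJ at 116.1° from the x-axis; with |AJ| = 13.1, J = (-16.68, 3.829). ∠AJK = 136.8° gives JK at 72.90° from the x-axis; with |JK| = 17.6, K = (-11.51, 20.65). ∠JKT = 54.5° gives KT at -52.60° from the x-axis; with |KT| = 20.5, T = (0.9414, 4.366). ∠KTW = 85.6° gives TW at -147.0° from the x-axis; with |TW| = 20.4, W = (-16.17, -6.745). Then |AW| = |W − A| = 5.379.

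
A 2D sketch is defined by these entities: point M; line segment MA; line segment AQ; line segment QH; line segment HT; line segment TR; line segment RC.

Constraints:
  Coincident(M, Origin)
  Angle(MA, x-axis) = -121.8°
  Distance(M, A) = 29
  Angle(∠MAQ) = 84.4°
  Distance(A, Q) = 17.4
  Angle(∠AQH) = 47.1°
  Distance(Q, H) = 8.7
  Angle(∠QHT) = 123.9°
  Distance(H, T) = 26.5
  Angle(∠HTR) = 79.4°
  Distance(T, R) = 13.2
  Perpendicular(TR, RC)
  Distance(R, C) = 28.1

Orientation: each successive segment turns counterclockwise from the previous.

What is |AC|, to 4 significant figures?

16.22

M is at the origin; MA runs at -121.8° with length 29.0, so A = (-15.28, -24.65). ∠MAQ = 84.4° gives AQ at -26.20° from the x-axis; with |AQ| = 17.4, Q = (0.3306, -32.33). ∠AQH = 47.1° gives QH at 106.7° from the x-axis; with |QH| = 8.7, H = (-2.169, -24.00). ∠QHT = 123.9° gives HT at 162.8° from the x-axis; with |HT| = 26.5, T = (-27.48, -16.16). ∠HTR = 79.4° gives TR at -96.60° from the x-axis; with |TR| = 13.2, R = (-29.00, -29.27). TR is perpendicular to RC, so RC runs at -6.600°; with |RC| = 28.1, C = (-1.088, -32.50). Then |AC| = |C − A| = 16.22.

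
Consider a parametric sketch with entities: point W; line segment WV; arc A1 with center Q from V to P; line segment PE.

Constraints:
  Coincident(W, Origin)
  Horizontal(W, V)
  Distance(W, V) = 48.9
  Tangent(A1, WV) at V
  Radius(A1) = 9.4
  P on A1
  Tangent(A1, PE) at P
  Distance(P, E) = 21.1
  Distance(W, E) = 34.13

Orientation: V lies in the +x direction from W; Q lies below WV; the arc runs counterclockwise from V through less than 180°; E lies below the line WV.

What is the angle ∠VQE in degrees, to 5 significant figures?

115.66°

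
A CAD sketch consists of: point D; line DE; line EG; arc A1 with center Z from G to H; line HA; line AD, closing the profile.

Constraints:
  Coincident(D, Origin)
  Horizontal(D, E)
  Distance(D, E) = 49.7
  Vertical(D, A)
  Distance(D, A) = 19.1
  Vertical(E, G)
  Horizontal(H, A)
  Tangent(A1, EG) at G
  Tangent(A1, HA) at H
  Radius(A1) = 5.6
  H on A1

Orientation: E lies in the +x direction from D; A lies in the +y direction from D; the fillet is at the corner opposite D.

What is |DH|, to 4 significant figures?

48.06

D is at the origin; D and E share the same y with |DE| = 49.7 and E on the +x side, so E = (49.70, 0.000). D and A share the same x with |DA| = 19.1 and A on the +y side, so A = (0.000, 19.10). The virtual corner opposite D is at (49.70, 19.10). The tangent condition forces ZG to be normal to EG and A1 meets HA tangentially, so ZH is at right angles to HA, with radius 5.6, so the center Z sits 5.6 in from both sides at Z = (44.10, 13.50). That places the tangent points at G = (49.70, 13.50) on EG and H = (44.10, 19.10) on HA. Then |DH| = |H − D| = 48.06.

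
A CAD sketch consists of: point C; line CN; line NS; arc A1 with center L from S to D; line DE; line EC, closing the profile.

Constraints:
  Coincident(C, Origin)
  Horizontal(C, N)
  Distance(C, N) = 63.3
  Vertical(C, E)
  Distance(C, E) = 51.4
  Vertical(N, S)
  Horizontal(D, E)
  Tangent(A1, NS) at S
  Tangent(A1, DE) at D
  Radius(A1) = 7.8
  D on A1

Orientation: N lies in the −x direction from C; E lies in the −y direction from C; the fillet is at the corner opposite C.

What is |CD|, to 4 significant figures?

75.65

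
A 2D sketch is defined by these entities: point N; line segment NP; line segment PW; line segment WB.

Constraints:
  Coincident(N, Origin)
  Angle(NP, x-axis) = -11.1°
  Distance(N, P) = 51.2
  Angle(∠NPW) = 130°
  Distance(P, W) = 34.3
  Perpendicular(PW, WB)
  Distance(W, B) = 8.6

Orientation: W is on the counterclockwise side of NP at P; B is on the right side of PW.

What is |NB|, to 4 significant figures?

82.49

∠NPW = 130.0°, so PW runs at -11.1° + (180° − 130.0°) = 38.90° from the x-axis; with |PW| = 34.3, W = P + 34.3·(cos 38.90°, sin 38.90°) = (76.94, 11.68). PW ⟂ WB; with |WB| = 8.6 on the right of PW, B = W + 8.6·(0.6280, -0.7782) = (82.34, 4.989). Then |NB| = |B − N| = 82.49.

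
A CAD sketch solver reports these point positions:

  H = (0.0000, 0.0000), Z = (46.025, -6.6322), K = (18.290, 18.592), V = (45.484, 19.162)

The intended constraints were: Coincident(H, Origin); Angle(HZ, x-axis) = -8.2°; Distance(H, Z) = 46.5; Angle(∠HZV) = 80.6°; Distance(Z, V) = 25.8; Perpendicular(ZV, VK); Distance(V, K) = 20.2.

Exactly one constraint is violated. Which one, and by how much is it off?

Distance(V, K) = 20.2 — off by 7.00.

H = (0.00, 0.00) ✓; HZ at -8.200° ✓; |HZ| = 46.50 ✓; ∠HZV = 80.60° ✓; |ZV| = 25.80 ✓; ∠(ZV, VK) = 90.00° ✓; |VK| = 27.20 ✗.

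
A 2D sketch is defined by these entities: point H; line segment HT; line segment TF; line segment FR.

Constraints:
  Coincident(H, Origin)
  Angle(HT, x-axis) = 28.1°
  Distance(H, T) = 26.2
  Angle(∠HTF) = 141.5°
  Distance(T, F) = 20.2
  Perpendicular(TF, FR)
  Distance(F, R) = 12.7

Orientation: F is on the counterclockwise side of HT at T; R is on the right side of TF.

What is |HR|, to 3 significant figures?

50.0

H is at the origin; HT runs at 28.1° with length 26.2, so T = 26.2·(cos 28.1°, sin 28.1°) = (23.1, 12.3). ∠HTF = 141.5°, so TF runs at 28.1° + (180° − 141.5°) = 66.6° from the x-axis; with |TF| = 20.2, F = T + 20.2·(cos 66.6°, sin 66.6°) = (31.1, 30.9). TF is perpendicular to FR; with |FR| = 12.7 on the right of TF, R = F + 12.7·(0.918, -0.397) = (42.8, 25.8). Then |HR| = |R − H| = 50.0.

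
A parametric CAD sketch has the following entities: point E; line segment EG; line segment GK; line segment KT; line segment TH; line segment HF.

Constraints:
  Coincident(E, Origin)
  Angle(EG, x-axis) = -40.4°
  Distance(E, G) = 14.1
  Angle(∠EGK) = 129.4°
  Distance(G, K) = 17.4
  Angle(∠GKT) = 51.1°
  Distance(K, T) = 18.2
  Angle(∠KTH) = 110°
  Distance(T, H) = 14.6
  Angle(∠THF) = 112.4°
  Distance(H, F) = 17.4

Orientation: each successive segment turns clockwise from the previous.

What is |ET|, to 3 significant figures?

15.3

∠EGK = 129.4° gives GK at -91.0° from the x-axis; with |GK| = 17.4, K = (10.4, -26.5). ∠GKT = 51.1° gives KT at 140° from the x-axis; with |KT| = 18.2, T = (-3.53, -14.9). Then |ET| = |T − E| = 15.3.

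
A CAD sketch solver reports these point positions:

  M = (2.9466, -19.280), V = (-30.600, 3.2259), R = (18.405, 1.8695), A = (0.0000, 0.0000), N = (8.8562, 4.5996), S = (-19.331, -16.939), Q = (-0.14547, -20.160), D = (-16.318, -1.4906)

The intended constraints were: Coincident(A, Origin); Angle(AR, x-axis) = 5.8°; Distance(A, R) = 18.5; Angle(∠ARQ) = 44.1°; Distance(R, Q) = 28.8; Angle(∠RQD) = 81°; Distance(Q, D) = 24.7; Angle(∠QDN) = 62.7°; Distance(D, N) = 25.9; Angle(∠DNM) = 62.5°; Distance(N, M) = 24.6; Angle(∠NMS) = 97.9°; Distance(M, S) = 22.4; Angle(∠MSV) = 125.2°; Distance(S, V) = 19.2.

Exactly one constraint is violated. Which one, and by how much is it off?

Distance(S, V) = 19.2 — off by 3.90.

A = (0.00, 0.00) ✓; AR at 5.800° ✓; |AR| = 18.50 ✓; ∠ARQ = 44.10° ✓; |RQ| = 28.80 ✓; ∠RQD = 81.00° ✓; |QD| = 24.70 ✓; ∠QDN = 62.70° ✓; |DN| = 25.90 ✓; ∠DNM = 62.50° ✓; |NM| = 24.60 ✓; ∠NMS = 97.90° ✓; |MS| = 22.40 ✓; ∠MSV = 125.2° ✓; |SV| = 23.10 ✗.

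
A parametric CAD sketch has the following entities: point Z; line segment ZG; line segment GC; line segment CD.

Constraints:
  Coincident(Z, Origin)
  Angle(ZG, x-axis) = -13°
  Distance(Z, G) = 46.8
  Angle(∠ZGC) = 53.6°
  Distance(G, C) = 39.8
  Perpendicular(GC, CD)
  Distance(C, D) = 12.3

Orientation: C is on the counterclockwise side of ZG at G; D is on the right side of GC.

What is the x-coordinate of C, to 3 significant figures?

29.8

Z is at the origin; ZG runs at -13.0° with length 46.8, so G = 46.8·(cos -13.0°, sin -13.0°) = (45.6, -10.5). ∠ZGC = 53.6°, so GC runs at -13.0° + (180° − 53.6°) = 113° from the x-axis; with |GC| = 39.8, C = G + 39.8·(cos 113°, sin 113°) = (29.8, 26.0). So C.x = 29.8.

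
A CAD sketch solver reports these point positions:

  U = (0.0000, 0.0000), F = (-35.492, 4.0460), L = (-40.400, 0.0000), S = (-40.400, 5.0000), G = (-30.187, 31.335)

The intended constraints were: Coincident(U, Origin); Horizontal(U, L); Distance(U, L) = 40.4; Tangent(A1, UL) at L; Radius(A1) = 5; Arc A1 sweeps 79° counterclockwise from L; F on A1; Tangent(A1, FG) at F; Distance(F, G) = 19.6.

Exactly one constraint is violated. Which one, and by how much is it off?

Distance(F, G) = 19.6 — off by 8.20.

U = (0.00, 0.00) ✓; U.y = 0.00, L.y = 0.00 ✓; |UL| = 40.40 ✓; ∠(SL, LU) = 90.00° ✓; |SL| = 5.000 ✓; bearing(S→F) − bearing(S→L) = 79.00° ✓; |SF| = 5.000 ✓; ∠(SF, FG) = 90.00° ✓; |FG| = 27.80 ✗.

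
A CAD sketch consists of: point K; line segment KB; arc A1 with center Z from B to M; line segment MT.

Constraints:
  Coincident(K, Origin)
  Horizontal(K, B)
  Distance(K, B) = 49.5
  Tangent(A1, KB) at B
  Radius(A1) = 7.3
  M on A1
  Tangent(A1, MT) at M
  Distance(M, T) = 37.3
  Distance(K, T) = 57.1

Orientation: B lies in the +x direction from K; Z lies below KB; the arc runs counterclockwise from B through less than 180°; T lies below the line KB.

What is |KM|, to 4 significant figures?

42.74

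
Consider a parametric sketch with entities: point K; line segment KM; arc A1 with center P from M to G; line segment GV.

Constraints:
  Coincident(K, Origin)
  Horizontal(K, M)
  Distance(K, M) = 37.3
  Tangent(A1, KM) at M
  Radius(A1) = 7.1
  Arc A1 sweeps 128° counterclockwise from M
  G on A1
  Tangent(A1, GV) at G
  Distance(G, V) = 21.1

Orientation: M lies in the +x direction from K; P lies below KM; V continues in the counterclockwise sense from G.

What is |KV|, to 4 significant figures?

52.79

K is at the origin; K and M share the same y with |KM| = 37.3 and M on the +x side, so M = (37.30, 0.000). A1 meets KM tangentially, so PM is at right angles to KM, so P = M + (0, -7.1) = (37.30, -7.100). On A1, M sits at bearing 90° from P; a 128° counterclockwise sweep puts G at bearing 218°, so G = P + 7.1·(cos 218°, sin 218°) = (31.71, -11.47). The tangent condition forces PG to be normal to GV, so GV runs along (−sin 218°, cos 218°); with |GV| = 21.1, V = (44.70, -28.10). Then |KV| = |V − K| = 52.79.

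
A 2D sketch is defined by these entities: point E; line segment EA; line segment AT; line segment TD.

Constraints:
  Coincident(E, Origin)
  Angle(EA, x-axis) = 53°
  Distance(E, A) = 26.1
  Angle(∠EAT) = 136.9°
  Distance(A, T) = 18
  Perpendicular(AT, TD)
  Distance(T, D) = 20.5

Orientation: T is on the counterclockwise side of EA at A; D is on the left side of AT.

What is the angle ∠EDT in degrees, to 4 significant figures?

85.88°

E is at the origin; EA runs at 53.0° with length 26.1, so A = 26.1·(cos 53.0°, sin 53.0°) = (15.71, 20.84). ∠EAT = 136.9°, so AT runs at 53.0° + (180° − 136.9°) = 96.10° from the x-axis; with |AT| = 18.0, T = A + 18.0·(cos 96.10°, sin 96.10°) = (13.79, 38.74). AT ⟂ TD; with |TD| = 20.5 on the left of AT, D = T + 20.5·(-0.9943, -0.1063) = (-6.589, 36.56). Then cos ∠EDT = DE·DT / (|DE||DT|), giving 85.88°.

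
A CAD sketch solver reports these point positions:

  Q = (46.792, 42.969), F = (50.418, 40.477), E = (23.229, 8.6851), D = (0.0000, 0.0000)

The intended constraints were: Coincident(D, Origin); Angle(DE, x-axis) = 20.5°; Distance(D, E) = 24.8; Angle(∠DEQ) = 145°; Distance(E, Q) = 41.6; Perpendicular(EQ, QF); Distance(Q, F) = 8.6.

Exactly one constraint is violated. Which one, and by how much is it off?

Distance(Q, F) = 8.6 — off by 4.20.

D = (0.00, 0.00) ✓; DE at 20.50° ✓; |DE| = 24.80 ✓; ∠DEQ = 145.0° ✓; |EQ| = 41.60 ✓; ∠(EQ, QF) = 90.00° ✓; |QF| = 4.400 ✗.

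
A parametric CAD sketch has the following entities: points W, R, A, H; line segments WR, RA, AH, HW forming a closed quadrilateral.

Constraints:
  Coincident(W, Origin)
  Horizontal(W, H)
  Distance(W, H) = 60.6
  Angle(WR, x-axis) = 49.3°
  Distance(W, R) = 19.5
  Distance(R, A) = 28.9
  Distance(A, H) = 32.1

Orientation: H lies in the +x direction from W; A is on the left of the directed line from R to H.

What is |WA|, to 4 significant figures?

46.86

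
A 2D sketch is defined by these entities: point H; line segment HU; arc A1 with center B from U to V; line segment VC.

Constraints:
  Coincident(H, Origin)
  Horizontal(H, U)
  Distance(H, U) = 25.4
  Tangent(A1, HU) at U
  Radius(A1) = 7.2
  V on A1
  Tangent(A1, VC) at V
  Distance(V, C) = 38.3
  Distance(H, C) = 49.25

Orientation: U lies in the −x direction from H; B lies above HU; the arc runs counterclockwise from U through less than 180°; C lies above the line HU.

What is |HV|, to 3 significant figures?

19.6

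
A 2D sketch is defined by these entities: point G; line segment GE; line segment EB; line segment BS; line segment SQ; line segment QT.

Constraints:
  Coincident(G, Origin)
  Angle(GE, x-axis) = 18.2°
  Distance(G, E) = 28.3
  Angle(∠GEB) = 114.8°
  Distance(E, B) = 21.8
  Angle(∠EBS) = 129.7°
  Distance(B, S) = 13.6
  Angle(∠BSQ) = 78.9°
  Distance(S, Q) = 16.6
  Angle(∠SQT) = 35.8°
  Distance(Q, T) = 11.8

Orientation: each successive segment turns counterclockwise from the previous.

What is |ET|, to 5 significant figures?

22.401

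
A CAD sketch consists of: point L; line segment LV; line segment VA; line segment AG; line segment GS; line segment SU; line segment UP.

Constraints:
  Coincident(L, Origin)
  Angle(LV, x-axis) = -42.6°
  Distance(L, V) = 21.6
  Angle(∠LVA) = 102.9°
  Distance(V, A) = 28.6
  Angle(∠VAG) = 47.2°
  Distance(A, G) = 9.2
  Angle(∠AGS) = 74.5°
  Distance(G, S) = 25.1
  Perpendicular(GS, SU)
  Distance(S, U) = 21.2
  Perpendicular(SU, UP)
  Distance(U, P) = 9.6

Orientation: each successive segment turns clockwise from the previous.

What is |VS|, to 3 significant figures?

17.2

L is at the origin; LV runs at -42.6° with length 21.6, so V = (15.9, -14.6). ∠LVA = 102.9° gives VA at -120° from the x-axis; with |VA| = 28.6, A = (1.73, -39.5). ∠VAG = 47.2° gives AG at 108° from the x-axis; with |AG| = 9.2, G = (-1.04, -30.7). ∠AGS = 74.5° gives GS at 2.00° from the x-axis; with |GS| = 25.1, S = (24.0, -29.8). Then |VS| = |S − V| = 17.2.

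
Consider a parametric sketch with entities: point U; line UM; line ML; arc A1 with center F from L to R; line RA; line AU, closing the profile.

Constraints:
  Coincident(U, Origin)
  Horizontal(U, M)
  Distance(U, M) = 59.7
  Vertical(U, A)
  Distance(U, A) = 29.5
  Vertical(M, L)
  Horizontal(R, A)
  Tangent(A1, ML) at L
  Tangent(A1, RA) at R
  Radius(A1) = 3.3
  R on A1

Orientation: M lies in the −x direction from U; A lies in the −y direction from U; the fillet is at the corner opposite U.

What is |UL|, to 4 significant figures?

65.20

The virtual corner opposite U is at (-59.70, -29.50). A1 meets ML tangentially, so FL is at right angles to ML and A1 meets RA tangentially, so FR is at right angles to RA, with radius 3.3, so the center F sits 3.3 in from both sides at F = (-56.40, -26.20). That places the tangent points at L = (-59.70, -26.20) on ML and R = (-56.40, -29.50) on RA. Then |UL| = |L − U| = 65.20.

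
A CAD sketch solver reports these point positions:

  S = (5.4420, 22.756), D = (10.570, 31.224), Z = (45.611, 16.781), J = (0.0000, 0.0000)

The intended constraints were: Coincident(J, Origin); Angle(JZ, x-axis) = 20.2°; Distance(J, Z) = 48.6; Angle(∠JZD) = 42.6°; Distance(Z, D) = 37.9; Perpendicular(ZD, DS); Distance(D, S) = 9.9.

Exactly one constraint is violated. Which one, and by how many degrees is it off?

Perpendicular(ZD, DS) — off by 8.80°.

J = (0.00, 0.00) ✓; JZ at 20.20° ✓; |JZ| = 48.60 ✓; ∠JZD = 42.60° ✓; |ZD| = 37.90 ✓; ∠(ZD, DS) = 81.20° ✗; |DS| = 9.900 ✓.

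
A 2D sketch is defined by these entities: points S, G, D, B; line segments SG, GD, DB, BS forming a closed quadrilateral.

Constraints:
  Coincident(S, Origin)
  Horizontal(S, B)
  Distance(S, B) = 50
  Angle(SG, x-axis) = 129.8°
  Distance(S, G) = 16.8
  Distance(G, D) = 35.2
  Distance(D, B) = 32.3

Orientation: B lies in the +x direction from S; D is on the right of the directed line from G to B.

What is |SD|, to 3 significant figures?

19.6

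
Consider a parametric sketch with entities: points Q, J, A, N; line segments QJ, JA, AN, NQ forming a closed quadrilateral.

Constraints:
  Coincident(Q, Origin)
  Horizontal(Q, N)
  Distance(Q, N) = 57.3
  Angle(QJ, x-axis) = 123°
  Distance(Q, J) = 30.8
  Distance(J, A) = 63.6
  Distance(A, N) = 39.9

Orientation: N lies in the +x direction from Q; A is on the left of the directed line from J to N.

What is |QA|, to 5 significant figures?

59.471

Checks: QJ at 123.0° ✓; |JA| = 63.60 ✓; |AN| = 39.90 ✓.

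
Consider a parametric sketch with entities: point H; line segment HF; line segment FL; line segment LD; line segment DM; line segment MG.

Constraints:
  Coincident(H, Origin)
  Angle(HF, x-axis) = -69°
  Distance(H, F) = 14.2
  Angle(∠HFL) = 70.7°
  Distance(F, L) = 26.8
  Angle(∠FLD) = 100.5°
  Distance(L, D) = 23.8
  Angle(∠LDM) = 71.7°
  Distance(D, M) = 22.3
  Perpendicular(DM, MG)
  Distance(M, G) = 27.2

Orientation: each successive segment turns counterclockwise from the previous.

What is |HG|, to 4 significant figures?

21.53

∠LDM = 71.7° gives DM at -131.9° from the x-axis; with |DM| = 22.3, M = (-1.192, 8.132). DM is perpendicular to MG, so MG runs at -41.90°; with |MG| = 27.2, G = (19.05, -10.03). Then |HG| = |G − H| = 21.53.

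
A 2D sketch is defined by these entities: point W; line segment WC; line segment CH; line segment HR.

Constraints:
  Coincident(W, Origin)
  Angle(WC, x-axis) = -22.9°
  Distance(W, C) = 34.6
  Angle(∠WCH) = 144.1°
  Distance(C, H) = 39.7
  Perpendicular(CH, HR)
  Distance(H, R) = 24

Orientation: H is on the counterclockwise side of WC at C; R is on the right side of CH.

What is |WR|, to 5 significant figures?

80.923

W is at the origin; WC runs at -22.9° with length 34.6, so C = 34.6·(cos -22.9°, sin -22.9°) = (31.873, -13.464). ∠WCH = 144.1°, so CH runs at -22.9° + (180° − 144.1°) = 13.000° from the x-axis; with |CH| = 39.7, H = C + 39.7·(cos 13.000°, sin 13.000°) = (70.556, -4.5331). CH is perpendicular to HR; with |HR| = 24.0 on the right of CH, R = H + 24.0·(0.22495, -0.97437) = (75.954, -27.918). Then |WR| = |R − W| = 80.923.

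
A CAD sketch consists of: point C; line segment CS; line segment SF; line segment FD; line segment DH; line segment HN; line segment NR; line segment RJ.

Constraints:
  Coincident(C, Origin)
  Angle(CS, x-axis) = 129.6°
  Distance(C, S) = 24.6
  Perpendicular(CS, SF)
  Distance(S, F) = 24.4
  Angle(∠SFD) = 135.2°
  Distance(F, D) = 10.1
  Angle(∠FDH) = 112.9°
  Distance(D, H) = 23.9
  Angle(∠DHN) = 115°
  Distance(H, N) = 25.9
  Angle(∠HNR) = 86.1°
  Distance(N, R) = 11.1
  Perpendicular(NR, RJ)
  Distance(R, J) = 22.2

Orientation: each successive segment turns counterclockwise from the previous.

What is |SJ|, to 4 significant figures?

27.62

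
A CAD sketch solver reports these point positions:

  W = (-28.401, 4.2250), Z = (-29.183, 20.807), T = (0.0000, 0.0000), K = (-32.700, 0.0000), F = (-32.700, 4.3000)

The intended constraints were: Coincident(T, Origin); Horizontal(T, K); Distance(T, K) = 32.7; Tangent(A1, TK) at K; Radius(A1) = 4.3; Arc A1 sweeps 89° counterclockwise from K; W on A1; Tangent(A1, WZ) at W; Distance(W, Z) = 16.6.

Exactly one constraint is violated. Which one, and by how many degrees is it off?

Tangent(A1, WZ) at W — off by 3.70°.

T = (0.00, 0.00) ✓; T.y = 0.00, K.y = 0.00 ✓; |TK| = 32.70 ✓; ∠(FK, KT) = 90.00° ✓; |FK| = 4.300 ✓; bearing(F→W) − bearing(F→K) = 89.00° ✓; |FW| = 4.300 ✓; ∠(FW, WZ) = 86.30° ✗; |WZ| = 16.60 ✓.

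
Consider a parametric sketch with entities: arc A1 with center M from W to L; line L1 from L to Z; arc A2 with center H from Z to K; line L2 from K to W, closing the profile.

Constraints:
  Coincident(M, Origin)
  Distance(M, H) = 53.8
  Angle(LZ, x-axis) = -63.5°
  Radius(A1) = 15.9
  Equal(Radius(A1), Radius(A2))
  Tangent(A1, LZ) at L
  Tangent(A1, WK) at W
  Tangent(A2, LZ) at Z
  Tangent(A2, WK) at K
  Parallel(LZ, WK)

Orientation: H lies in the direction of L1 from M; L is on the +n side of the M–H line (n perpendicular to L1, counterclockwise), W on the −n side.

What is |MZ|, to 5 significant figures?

56.100

The slot axis is L1's direction at -63.5°, so u = (cos -63.5°, sin -63.5°) = (0.44620, -0.89493) and n = (−sin -63.5°, cos -63.5°) = (0.89493, 0.44620). M is at the origin and H lies 53.8 along u from M, so H = 53.8·u = (24.005, -48.147). Tangency of A1 to both parallel lines with radius 15.9 puts L and W at M ± 15.9·n: L = (14.229, 7.0945), W = (-14.229, -7.0945). Equal radii place Z and K the same way about H: Z = H + 15.9·n = (38.235, -41.053), K = H − 15.9·n = (9.7760, -55.242). Then |MZ| = |Z − M| = 56.100.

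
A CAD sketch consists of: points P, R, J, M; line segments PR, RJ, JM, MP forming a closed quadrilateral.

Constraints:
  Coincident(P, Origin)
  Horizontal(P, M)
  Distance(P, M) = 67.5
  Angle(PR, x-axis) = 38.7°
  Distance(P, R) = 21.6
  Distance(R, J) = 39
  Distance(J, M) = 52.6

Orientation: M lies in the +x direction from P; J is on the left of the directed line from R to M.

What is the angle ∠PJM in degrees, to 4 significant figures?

73.22°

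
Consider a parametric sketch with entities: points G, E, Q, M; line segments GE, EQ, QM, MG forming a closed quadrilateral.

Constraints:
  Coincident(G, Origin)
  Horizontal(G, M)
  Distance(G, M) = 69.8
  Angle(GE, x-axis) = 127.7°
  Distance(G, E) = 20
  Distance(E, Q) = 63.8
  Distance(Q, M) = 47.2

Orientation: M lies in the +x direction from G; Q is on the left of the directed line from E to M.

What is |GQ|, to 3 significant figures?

61.9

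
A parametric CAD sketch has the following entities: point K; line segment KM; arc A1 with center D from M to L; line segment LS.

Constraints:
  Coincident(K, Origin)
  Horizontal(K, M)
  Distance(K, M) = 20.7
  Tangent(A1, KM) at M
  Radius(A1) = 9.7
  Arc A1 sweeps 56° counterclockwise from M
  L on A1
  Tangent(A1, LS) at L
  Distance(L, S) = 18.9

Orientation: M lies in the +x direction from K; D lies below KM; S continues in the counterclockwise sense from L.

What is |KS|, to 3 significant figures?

20.1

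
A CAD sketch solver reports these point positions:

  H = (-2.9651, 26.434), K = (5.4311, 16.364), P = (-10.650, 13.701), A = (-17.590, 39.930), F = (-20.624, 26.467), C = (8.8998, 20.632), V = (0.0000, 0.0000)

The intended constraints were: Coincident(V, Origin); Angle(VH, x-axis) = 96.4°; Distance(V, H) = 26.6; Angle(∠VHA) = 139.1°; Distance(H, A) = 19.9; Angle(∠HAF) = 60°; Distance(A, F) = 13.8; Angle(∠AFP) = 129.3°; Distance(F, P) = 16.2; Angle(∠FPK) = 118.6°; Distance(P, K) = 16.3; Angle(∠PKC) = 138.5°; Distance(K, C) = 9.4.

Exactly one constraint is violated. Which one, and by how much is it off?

Distance(K, C) = 9.4 — off by 3.90.

V = (0.00, 0.00) ✓; VH at 96.40° ✓; |VH| = 26.60 ✓; ∠VHA = 139.1° ✓; |HA| = 19.90 ✓; ∠HAF = 60.00° ✓; |AF| = 13.80 ✓; ∠AFP = 129.3° ✓; |FP| = 16.20 ✓; ∠FPK = 118.6° ✓; |PK| = 16.30 ✓; ∠PKC = 138.5° ✓; |KC| = 5.500 ✗.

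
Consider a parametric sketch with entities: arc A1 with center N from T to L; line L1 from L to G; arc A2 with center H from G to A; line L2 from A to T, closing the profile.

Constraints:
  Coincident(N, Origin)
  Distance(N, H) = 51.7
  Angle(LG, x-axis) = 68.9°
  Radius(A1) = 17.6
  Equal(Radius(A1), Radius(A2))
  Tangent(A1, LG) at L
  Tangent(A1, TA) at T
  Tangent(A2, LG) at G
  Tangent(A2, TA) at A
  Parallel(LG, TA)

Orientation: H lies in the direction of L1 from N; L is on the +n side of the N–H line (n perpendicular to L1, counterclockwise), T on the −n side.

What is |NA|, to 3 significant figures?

54.6

The slot axis is L1's direction at 68.9°, so u = (cos 68.9°, sin 68.9°) = (0.360, 0.933) and n = (−sin 68.9°, cos 68.9°) = (-0.933, 0.360). N is at the origin and H lies 51.7 along u from N, so H = 51.7·u = (18.6, 48.2). Tangency of A1 to both parallel lines with radius 17.6 puts L and T at N ± 17.6·n: L = (-16.4, 6.34), T = (16.4, -6.34). Equal radii place G and A the same way about H: G = H + 17.6·n = (2.19, 54.6), A = H − 17.6·n = (35.0, 41.9). Then |NA| = |A − N| = 54.6.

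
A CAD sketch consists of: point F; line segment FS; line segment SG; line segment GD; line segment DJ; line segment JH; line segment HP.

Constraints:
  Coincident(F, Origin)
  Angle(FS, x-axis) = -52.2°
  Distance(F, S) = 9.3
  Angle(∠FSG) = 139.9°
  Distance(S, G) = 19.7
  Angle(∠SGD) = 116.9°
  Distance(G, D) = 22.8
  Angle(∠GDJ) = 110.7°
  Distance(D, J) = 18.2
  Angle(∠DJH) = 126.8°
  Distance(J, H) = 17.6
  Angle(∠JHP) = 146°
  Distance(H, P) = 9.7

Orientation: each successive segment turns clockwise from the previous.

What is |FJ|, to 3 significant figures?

37.3

F is at the origin; FS runs at -52.2° with length 9.3, so S = (5.70, -7.35). ∠FSG = 139.9° gives SG at -92.3° from the x-axis; with |SG| = 19.7, G = (4.91, -27.0). ∠SGD = 116.9° gives GD at -155° from the x-axis; with |GD| = 22.8, D = (-15.8, -36.5). ∠GDJ = 110.7° gives DJ at 135° from the x-axis; with |DJ| = 18.2, J = (-28.8, -23.7). Then |FJ| = |J − F| = 37.3.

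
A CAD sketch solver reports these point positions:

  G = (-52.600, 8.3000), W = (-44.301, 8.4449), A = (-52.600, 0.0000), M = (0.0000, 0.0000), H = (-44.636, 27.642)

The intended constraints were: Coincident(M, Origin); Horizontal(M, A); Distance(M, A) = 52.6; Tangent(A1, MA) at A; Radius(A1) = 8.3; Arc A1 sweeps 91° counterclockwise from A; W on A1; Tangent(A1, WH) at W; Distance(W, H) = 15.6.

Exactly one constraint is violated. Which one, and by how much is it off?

Distance(W, H) = 15.6 — off by 3.60.

M = (0.00, 0.00) ✓; M.y = 0.00, A.y = 0.00 ✓; |MA| = 52.60 ✓; ∠(GA, AM) = 90.00° ✓; |GA| = 8.300 ✓; bearing(G→W) − bearing(G→A) = 91.00° ✓; |GW| = 8.300 ✓; ∠(GW, WH) = 90.00° ✓; |WH| = 19.20 ✗.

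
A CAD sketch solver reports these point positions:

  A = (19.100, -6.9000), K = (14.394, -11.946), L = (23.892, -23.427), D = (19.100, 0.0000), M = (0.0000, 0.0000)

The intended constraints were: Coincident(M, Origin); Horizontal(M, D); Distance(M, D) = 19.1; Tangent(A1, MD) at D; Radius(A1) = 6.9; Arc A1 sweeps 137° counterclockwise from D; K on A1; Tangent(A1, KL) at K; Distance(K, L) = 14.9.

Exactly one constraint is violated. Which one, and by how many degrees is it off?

Tangent(A1, KL) at K — off by 7.40°.

M = (0.00, 0.00) ✓; M.y = 0.00, D.y = 0.00 ✓; |MD| = 19.10 ✓; ∠(AD, DM) = 90.00° ✓; |AD| = 6.900 ✓; bearing(A→K) − bearing(A→D) = 137.0° ✓; |AK| = 6.900 ✓; ∠(AK, KL) = 97.40° ✗; |KL| = 14.90 ✓.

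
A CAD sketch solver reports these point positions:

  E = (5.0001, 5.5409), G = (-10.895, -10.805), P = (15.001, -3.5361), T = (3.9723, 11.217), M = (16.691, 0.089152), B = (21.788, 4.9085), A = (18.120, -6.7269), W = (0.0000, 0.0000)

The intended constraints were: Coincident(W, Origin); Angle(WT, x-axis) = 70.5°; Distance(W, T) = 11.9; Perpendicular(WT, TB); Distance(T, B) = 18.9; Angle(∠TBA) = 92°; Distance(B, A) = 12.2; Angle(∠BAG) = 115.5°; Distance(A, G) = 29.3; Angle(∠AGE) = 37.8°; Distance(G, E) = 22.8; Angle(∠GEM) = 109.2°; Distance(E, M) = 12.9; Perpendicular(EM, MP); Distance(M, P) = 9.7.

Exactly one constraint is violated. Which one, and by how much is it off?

Distance(M, P) = 9.7 — off by 5.70.

W = (0.00, 0.00) ✓; WT at 70.50° ✓; |WT| = 11.90 ✓; ∠(WT, TB) = 90.00° ✓; |TB| = 18.90 ✓; ∠TBA = 92.00° ✓; |BA| = 12.20 ✓; ∠BAG = 115.5° ✓; |AG| = 29.30 ✓; ∠AGE = 37.80° ✓; |GE| = 22.80 ✓; ∠GEM = 109.2° ✓; |EM| = 12.90 ✓; ∠(EM, MP) = 89.99° ✓; |MP| = 4.000 ✗.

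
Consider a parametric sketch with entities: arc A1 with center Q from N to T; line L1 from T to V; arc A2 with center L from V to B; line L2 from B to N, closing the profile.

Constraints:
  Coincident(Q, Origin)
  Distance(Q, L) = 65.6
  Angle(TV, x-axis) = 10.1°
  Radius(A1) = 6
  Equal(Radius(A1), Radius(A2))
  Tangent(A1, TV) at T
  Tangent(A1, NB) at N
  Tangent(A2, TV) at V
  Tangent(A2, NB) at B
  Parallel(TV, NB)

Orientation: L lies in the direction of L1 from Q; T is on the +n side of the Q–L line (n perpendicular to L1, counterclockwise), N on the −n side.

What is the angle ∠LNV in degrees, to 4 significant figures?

5.140°

Tangency of A1 to both parallel lines with radius 6.0 puts T and N at Q ± 6.0·n: T = (-1.052, 5.907), N = (1.052, -5.907). Equal radii place V and B the same way about L: V = L + 6.0·n = (63.53, 17.41), B = L − 6.0·n = (65.64, 5.597). Then cos ∠LNV = NL·NV / (|NL||NV|), giving 5.140°.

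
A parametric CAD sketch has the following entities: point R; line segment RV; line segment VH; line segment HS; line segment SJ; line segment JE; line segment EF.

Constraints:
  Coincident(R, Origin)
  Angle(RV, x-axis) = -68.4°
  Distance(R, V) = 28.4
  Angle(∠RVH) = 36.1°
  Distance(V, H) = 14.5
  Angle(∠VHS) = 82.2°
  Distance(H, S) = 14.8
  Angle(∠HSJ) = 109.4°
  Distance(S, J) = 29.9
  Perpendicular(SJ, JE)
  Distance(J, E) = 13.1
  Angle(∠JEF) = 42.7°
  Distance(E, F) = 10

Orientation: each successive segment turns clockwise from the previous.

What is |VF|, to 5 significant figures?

17.749

R is at the origin; RV runs at -68.4° with length 28.4, so V = (10.455, -26.406). ∠RVH = 36.1° gives VH at 147.70° from the x-axis; with |VH| = 14.5, H = (-1.8016, -18.658). ∠VHS = 82.2° gives HS at 49.900° from the x-axis; with |HS| = 14.8, S = (7.7315, -7.3367). ∠HSJ = 109.4° gives SJ at -20.700° from the x-axis; with |SJ| = 29.9, J = (35.701, -17.906). SJ is perpendicular to JE, so JE runs at -110.70°; with |JE| = 13.1, E = (31.071, -30.160). ∠JEF = 42.7° gives EF at 112.00° from the x-axis; with |EF| = 10.0, F = (27.325, -20.888). Then |VF| = |F − V| = 17.749.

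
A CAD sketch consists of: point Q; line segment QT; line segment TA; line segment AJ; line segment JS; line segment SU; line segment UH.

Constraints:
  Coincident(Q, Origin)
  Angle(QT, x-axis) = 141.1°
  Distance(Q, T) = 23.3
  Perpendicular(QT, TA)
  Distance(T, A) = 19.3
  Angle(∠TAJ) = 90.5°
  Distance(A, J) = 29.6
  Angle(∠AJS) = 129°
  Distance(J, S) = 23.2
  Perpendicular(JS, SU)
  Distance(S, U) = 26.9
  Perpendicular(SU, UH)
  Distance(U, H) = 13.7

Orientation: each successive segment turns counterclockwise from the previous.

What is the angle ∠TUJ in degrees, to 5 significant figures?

66.505°

Q is at the origin; QT runs at 141.1° with length 23.3, so T = (-18.133, 14.632). The perpendicularity gives TA at right angles to QT, so TA runs at -128.90°; with |TA| = 19.3, A = (-30.253, -0.38855). ∠TAJ = 90.5° gives AJ at -39.400° from the x-axis; with |AJ| = 29.6, J = (-7.3798, -19.177). ∠AJS = 129.0° gives JS at 11.600° from the x-axis; with |JS| = 23.2, S = (15.346, -14.512). JS is perpendicular to SU, so SU runs at 101.60°; with |SU| = 26.9, U = (9.9373, 11.839). Then cos ∠TUJ = UT·UJ / (|UT||UJ|), giving 66.505°.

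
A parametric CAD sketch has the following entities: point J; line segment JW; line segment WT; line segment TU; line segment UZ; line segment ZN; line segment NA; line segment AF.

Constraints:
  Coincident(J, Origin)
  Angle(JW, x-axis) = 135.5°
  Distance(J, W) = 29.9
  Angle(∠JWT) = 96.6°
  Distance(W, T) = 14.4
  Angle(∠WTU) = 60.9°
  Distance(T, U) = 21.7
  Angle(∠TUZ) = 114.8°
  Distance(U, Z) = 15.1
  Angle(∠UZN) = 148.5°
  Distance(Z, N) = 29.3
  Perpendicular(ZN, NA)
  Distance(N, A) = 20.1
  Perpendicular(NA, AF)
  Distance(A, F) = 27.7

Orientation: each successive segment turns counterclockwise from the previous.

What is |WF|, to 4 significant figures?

0.9553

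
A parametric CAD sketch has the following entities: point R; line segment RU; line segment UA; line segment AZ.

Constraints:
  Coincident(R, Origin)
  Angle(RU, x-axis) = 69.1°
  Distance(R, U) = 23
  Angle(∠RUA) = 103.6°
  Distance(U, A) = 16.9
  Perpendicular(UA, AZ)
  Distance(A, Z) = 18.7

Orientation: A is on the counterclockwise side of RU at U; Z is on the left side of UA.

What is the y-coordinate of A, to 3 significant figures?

31.1

R is at the origin; RU runs at 69.1° with length 23.0, so U = 23.0·(cos 69.1°, sin 69.1°) = (8.20, 21.5). ∠RUA = 103.6°, so UA runs at 69.1° + (180° − 103.6°) = 146° from the x-axis; with |UA| = 16.9, A = U + 16.9·(cos 146°, sin 146°) = (-5.72, 31.1). So A.y = 31.1.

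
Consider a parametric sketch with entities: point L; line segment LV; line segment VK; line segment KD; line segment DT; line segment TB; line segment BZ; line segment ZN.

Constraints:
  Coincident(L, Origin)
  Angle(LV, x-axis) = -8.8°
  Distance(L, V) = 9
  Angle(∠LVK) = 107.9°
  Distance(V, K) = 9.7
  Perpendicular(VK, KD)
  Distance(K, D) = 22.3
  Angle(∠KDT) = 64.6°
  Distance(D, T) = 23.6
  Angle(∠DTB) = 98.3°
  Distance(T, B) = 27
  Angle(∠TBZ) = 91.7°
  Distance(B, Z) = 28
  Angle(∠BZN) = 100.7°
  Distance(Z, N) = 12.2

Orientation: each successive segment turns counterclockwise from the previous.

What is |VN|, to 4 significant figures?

23.10

L is at the origin; LV runs at -8.8° with length 9.0, so V = (8.894, -1.377). ∠LVK = 107.9° gives VK at 63.30° from the x-axis; with |VK| = 9.7, K = (13.25, 7.289). VK is perpendicular to KD, so KD runs at 153.3°; with |KD| = 22.3, D = (-6.670, 17.31). ∠KDT = 64.6° gives DT at -91.30° from the x-axis; with |DT| = 23.6, T = (-7.205, -6.285). ∠DTB = 98.3° gives TB at -9.600° from the x-axis; with |TB| = 27.0, B = (19.42, -10.79). ∠TBZ = 91.7° gives BZ at 78.70° from the x-axis; with |BZ| = 28.0, Z = (24.90, 16.67). ∠BZN = 100.7° gives ZN at 158.0° from the x-axis; with |ZN| = 12.2, N = (13.59, 21.24). Then |VN| = |N − V| = 23.10.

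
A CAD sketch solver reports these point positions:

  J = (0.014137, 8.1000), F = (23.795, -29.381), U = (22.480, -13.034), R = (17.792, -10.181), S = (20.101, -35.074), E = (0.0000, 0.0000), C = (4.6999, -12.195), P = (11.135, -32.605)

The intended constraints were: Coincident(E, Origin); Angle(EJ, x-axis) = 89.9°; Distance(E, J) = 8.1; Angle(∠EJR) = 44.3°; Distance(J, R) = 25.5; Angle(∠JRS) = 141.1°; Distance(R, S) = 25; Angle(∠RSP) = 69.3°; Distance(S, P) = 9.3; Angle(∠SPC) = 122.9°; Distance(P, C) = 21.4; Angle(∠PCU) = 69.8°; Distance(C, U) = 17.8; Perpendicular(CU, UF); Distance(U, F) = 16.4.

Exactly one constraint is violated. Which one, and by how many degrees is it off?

Perpendicular(CU, UF) — off by 7.30°.

E = (0.00, 0.00) ✓; EJ at 89.90° ✓; |EJ| = 8.100 ✓; ∠EJR = 44.30° ✓; |JR| = 25.50 ✓; ∠JRS = 141.1° ✓; |RS| = 25.00 ✓; ∠RSP = 69.30° ✓; |SP| = 9.300 ✓; ∠SPC = 122.9° ✓; |PC| = 21.40 ✓; ∠PCU = 69.80° ✓; |CU| = 17.80 ✓; ∠(CU, UF) = 82.70° ✗; |UF| = 16.40 ✓.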